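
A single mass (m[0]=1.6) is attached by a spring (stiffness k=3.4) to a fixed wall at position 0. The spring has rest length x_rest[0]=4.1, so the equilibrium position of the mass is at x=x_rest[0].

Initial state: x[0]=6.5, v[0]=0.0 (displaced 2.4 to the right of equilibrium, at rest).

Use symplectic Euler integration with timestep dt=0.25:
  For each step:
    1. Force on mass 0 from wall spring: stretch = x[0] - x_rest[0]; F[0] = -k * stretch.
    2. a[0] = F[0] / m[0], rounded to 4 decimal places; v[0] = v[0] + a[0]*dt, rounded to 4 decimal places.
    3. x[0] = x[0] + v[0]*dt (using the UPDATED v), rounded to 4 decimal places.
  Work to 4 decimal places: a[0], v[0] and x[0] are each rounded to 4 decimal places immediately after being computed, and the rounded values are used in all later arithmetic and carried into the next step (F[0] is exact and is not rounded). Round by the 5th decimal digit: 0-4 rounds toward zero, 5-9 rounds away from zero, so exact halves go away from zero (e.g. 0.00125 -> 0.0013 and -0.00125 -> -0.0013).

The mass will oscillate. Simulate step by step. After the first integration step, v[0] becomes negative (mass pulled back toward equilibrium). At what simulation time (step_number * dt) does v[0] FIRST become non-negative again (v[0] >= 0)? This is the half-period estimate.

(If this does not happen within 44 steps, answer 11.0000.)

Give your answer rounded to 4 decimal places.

Step 0: x=[6.5000] v=[0.0000]
Step 1: x=[6.1813] v=[-1.2750]
Step 2: x=[5.5861] v=[-2.3807]
Step 3: x=[4.7936] v=[-3.1702]
Step 4: x=[3.9089] v=[-3.5387]
Step 5: x=[3.0496] v=[-3.4372]
Step 6: x=[2.3298] v=[-2.8792]
Step 7: x=[1.8451] v=[-1.9388]
Step 8: x=[1.6599] v=[-0.7409]
Step 9: x=[1.7988] v=[0.5554]
First v>=0 after going negative at step 9, time=2.2500

Answer: 2.2500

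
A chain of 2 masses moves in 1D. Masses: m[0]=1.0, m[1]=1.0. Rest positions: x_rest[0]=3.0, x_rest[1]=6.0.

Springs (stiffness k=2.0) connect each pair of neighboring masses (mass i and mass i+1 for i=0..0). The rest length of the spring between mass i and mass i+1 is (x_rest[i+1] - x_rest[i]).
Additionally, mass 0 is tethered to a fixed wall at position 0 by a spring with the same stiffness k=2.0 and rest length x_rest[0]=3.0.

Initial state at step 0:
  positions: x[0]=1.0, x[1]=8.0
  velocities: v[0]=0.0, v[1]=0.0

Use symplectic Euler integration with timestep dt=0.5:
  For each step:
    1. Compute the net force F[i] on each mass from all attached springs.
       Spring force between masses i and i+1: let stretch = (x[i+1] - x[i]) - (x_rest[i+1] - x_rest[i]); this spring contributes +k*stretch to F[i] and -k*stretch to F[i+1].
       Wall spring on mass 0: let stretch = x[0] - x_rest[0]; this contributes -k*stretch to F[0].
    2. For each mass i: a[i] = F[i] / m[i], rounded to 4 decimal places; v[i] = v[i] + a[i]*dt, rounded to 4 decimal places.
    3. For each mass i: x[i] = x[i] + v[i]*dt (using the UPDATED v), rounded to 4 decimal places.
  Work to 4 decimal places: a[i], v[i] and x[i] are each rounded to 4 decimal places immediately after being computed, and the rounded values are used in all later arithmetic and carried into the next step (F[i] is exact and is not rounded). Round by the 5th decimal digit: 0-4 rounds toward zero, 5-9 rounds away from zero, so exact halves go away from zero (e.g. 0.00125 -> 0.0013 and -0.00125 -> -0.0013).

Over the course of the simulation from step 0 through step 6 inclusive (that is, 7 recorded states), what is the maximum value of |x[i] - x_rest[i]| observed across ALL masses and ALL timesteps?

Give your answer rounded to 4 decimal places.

Step 0: x=[1.0000 8.0000] v=[0.0000 0.0000]
Step 1: x=[4.0000 6.0000] v=[6.0000 -4.0000]
Step 2: x=[6.0000 4.5000] v=[4.0000 -3.0000]
Step 3: x=[4.2500 5.2500] v=[-3.5000 1.5000]
Step 4: x=[0.8750 7.0000] v=[-6.7500 3.5000]
Step 5: x=[0.1250 7.1875] v=[-1.5000 0.3750]
Step 6: x=[2.8438 5.3438] v=[5.4375 -3.6875]
Max displacement = 3.0000

Answer: 3.0000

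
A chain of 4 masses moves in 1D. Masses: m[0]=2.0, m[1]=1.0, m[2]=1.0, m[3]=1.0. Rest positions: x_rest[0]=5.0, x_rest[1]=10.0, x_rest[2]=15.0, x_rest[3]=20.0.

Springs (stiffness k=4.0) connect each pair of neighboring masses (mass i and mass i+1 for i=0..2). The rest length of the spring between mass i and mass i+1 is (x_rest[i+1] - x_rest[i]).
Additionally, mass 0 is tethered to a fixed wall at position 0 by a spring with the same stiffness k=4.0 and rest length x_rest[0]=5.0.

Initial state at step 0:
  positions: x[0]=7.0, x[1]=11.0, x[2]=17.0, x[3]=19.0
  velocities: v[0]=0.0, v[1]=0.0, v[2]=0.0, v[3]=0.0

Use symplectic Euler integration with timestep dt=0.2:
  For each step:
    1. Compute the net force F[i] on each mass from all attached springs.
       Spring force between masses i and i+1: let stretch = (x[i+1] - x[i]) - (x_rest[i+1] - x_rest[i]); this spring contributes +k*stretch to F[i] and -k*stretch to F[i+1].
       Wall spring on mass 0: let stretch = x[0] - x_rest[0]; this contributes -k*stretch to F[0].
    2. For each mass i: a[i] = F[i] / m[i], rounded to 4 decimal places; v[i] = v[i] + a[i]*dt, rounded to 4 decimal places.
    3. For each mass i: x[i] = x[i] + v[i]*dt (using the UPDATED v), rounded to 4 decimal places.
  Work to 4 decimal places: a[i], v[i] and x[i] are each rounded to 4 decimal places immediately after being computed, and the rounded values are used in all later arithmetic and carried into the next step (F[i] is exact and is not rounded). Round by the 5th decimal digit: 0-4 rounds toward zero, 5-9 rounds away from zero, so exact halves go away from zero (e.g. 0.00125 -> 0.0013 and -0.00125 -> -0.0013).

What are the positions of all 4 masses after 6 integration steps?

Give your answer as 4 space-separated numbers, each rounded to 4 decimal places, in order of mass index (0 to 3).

Step 0: x=[7.0000 11.0000 17.0000 19.0000] v=[0.0000 0.0000 0.0000 0.0000]
Step 1: x=[6.7600 11.3200 16.3600 19.4800] v=[-1.2000 1.6000 -3.2000 2.4000]
Step 2: x=[6.3440 11.7168 15.4128 20.2608] v=[-2.0800 1.9840 -4.7360 3.9040]
Step 3: x=[5.8503 11.8453 14.6499 21.0659] v=[-2.4685 0.6426 -3.8144 4.0256]
Step 4: x=[5.3682 11.4634 14.4648 21.6445] v=[-2.4106 -1.9097 -0.9253 2.8928]
Step 5: x=[4.9442 10.5865 14.9483 21.8743] v=[-2.1198 -4.3847 2.4173 1.1490]
Step 6: x=[4.5761 9.5047 15.8420 21.7959] v=[-1.8406 -5.4091 4.4687 -0.3918]

Answer: 4.5761 9.5047 15.8420 21.7959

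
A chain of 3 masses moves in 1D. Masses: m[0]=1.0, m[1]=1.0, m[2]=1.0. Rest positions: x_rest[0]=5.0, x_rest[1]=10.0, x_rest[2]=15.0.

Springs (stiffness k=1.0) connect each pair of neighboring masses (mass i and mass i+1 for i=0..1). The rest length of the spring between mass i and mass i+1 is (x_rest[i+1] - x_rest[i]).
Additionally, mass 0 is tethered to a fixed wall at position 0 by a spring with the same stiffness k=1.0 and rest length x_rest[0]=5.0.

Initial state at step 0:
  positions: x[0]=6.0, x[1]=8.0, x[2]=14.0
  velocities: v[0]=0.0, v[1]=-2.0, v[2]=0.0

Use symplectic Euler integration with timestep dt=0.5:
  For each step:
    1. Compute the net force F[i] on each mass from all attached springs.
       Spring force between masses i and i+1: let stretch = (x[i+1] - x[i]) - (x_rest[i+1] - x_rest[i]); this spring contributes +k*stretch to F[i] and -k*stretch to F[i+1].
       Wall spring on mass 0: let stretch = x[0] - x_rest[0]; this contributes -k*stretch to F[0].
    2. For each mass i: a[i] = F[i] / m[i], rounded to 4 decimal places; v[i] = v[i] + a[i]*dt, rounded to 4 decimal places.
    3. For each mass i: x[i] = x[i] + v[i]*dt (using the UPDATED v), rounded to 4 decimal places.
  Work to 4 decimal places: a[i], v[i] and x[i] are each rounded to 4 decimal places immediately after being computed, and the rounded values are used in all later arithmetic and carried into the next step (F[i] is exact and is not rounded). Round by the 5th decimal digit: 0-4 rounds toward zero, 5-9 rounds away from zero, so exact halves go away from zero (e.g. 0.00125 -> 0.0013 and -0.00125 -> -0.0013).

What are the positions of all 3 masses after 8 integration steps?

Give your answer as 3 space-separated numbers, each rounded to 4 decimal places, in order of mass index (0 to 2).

Answer: 5.4190 8.5748 13.1050

Derivation:
Step 0: x=[6.0000 8.0000 14.0000] v=[0.0000 -2.0000 0.0000]
Step 1: x=[5.0000 8.0000 13.7500] v=[-2.0000 0.0000 -0.5000]
Step 2: x=[3.5000 8.6875 13.3125] v=[-3.0000 1.3750 -0.8750]
Step 3: x=[2.4219 9.2344 12.9688] v=[-2.1563 1.0938 -0.6875]
Step 4: x=[2.4414 9.0118 12.9415] v=[0.0390 -0.4453 -0.0547]
Step 5: x=[3.4932 8.1290 13.1818] v=[2.1035 -1.7657 0.4805]
Step 6: x=[4.8306 7.3504 13.4089] v=[2.6748 -1.5572 0.4541]
Step 7: x=[5.5903 7.4565 13.3713] v=[1.5194 0.2122 -0.0752]
Step 8: x=[5.4190 8.5748 13.1050] v=[-0.3427 2.2365 -0.5326]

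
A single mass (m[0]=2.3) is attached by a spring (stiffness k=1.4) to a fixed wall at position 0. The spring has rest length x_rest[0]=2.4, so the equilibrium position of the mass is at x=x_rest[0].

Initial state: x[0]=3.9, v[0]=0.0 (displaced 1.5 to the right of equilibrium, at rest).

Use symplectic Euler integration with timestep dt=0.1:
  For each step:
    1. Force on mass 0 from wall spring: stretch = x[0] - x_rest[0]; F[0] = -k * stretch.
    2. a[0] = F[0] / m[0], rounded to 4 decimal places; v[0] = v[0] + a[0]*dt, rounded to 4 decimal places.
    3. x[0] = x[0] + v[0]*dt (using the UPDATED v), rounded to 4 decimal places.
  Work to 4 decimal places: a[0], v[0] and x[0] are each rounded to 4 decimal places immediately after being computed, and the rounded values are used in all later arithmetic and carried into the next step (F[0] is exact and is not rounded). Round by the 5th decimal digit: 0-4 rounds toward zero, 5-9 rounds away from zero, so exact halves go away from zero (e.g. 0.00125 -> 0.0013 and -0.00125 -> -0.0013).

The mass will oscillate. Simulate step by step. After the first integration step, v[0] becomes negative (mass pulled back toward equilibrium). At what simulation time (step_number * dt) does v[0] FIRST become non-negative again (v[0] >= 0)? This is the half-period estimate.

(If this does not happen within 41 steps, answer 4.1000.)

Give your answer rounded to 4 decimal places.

Step 0: x=[3.9000] v=[0.0000]
Step 1: x=[3.8909] v=[-0.0913]
Step 2: x=[3.8727] v=[-0.1821]
Step 3: x=[3.8455] v=[-0.2717]
Step 4: x=[3.8095] v=[-0.3597]
Step 5: x=[3.7650] v=[-0.4455]
Step 6: x=[3.7121] v=[-0.5286]
Step 7: x=[3.6513] v=[-0.6085]
Step 8: x=[3.5828] v=[-0.6847]
Step 9: x=[3.5071] v=[-0.7567]
Step 10: x=[3.4247] v=[-0.8241]
Step 11: x=[3.3361] v=[-0.8865]
Step 12: x=[3.2418] v=[-0.9435]
Step 13: x=[3.1423] v=[-0.9947]
Step 14: x=[3.0383] v=[-1.0399]
Step 15: x=[2.9304] v=[-1.0788]
Step 16: x=[2.8193] v=[-1.1111]
Step 17: x=[2.7056] v=[-1.1366]
Step 18: x=[2.5901] v=[-1.1552]
Step 19: x=[2.4734] v=[-1.1668]
Step 20: x=[2.3563] v=[-1.1713]
Step 21: x=[2.2394] v=[-1.1686]
Step 22: x=[2.1235] v=[-1.1588]
Step 23: x=[2.0093] v=[-1.1420]
Step 24: x=[1.8975] v=[-1.1182]
Step 25: x=[1.7887] v=[-1.0876]
Step 26: x=[1.6837] v=[-1.0504]
Step 27: x=[1.5830] v=[-1.0068]
Step 28: x=[1.4873] v=[-0.9571]
Step 29: x=[1.3972] v=[-0.9015]
Step 30: x=[1.3132] v=[-0.8405]
Step 31: x=[1.2358] v=[-0.7744]
Step 32: x=[1.1655] v=[-0.7035]
Step 33: x=[1.1027] v=[-0.6284]
Step 34: x=[1.0478] v=[-0.5494]
Step 35: x=[1.0011] v=[-0.4671]
Step 36: x=[0.9629] v=[-0.3820]
Step 37: x=[0.9335] v=[-0.2945]
Step 38: x=[0.9130] v=[-0.2052]
Step 39: x=[0.9015] v=[-0.1147]
Step 40: x=[0.8992] v=[-0.0235]
Step 41: x=[0.9060] v=[0.0679]
First v>=0 after going negative at step 41, time=4.1000

Answer: 4.1000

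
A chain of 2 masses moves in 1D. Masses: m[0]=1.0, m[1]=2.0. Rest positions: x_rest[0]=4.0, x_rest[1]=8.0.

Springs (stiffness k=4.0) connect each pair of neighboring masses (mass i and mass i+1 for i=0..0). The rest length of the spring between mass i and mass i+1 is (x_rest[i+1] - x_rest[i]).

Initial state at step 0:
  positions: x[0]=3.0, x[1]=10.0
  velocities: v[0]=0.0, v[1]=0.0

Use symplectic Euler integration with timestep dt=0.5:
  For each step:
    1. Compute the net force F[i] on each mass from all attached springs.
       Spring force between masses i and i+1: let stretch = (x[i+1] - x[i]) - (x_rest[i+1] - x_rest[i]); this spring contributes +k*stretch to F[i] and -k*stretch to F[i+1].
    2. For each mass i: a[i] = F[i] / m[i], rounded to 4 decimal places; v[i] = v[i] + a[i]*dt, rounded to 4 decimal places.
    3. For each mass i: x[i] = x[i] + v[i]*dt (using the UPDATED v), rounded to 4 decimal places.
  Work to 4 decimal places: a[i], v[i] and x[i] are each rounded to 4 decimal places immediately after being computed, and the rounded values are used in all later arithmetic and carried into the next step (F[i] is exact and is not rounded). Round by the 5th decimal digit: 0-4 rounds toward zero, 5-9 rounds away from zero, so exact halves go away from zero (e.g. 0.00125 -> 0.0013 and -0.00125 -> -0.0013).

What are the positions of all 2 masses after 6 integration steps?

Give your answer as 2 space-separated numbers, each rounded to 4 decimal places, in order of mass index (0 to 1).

Step 0: x=[3.0000 10.0000] v=[0.0000 0.0000]
Step 1: x=[6.0000 8.5000] v=[6.0000 -3.0000]
Step 2: x=[7.5000 7.7500] v=[3.0000 -1.5000]
Step 3: x=[5.2500 8.8750] v=[-4.5000 2.2500]
Step 4: x=[2.6250 10.1875] v=[-5.2500 2.6250]
Step 5: x=[3.5625 9.7188] v=[1.8750 -0.9375]
Step 6: x=[6.6563 8.1719] v=[6.1876 -3.0938]

Answer: 6.6563 8.1719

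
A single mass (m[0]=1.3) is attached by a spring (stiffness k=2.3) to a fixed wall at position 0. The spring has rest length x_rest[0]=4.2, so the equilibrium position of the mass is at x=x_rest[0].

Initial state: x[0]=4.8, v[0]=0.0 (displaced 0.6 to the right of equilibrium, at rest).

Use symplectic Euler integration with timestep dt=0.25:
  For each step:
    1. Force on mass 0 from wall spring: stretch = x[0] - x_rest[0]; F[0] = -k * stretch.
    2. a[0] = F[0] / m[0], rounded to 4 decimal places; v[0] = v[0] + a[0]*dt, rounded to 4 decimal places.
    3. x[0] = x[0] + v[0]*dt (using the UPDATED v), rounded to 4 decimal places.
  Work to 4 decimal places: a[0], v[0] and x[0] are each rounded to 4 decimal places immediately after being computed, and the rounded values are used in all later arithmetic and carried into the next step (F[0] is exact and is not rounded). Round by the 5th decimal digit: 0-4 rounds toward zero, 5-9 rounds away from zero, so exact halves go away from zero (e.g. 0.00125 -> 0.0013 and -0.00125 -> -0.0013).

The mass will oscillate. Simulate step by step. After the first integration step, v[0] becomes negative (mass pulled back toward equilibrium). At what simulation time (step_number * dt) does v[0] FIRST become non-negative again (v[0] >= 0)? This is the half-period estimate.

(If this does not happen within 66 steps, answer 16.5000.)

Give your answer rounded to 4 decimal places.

Answer: 2.5000

Derivation:
Step 0: x=[4.8000] v=[0.0000]
Step 1: x=[4.7337] v=[-0.2654]
Step 2: x=[4.6083] v=[-0.5015]
Step 3: x=[4.4378] v=[-0.6821]
Step 4: x=[4.2410] v=[-0.7873]
Step 5: x=[4.0397] v=[-0.8054]
Step 6: x=[3.8561] v=[-0.7345]
Step 7: x=[3.7105] v=[-0.5824]
Step 8: x=[3.6190] v=[-0.3659]
Step 9: x=[3.5918] v=[-0.1089]
Step 10: x=[3.6318] v=[0.1601]
First v>=0 after going negative at step 10, time=2.5000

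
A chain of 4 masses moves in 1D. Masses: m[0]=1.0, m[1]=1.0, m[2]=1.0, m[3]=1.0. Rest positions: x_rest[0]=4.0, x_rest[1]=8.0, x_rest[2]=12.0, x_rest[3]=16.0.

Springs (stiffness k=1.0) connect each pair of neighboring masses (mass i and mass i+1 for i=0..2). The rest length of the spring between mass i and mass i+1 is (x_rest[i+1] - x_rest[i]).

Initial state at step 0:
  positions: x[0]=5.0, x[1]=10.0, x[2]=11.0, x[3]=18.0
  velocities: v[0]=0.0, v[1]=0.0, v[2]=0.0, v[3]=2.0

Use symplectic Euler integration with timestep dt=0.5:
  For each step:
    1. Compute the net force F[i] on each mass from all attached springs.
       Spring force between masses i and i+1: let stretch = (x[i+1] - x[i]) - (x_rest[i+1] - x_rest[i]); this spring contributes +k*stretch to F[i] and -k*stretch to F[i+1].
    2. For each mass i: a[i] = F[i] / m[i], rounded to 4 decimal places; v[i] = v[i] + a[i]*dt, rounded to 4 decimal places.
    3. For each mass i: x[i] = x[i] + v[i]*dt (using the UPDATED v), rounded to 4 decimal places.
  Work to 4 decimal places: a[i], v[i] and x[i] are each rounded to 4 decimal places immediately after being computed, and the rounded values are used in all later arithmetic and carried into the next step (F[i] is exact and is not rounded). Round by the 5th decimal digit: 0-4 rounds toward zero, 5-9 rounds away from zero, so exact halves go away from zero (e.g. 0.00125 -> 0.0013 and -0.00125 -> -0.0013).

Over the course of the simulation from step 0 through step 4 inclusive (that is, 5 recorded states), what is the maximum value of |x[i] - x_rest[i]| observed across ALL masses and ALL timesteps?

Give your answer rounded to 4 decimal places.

Step 0: x=[5.0000 10.0000 11.0000 18.0000] v=[0.0000 0.0000 0.0000 2.0000]
Step 1: x=[5.2500 9.0000 12.5000 18.2500] v=[0.5000 -2.0000 3.0000 0.5000]
Step 2: x=[5.4375 7.9375 14.5625 18.0625] v=[0.3750 -2.1250 4.1250 -0.3750]
Step 3: x=[5.2500 7.9063 15.8438 18.0000] v=[-0.3750 -0.0625 2.5625 -0.1250]
Step 4: x=[4.7266 9.1954 15.6797 18.3985] v=[-1.0469 2.5781 -0.3282 0.7969]
Max displacement = 3.8438

Answer: 3.8438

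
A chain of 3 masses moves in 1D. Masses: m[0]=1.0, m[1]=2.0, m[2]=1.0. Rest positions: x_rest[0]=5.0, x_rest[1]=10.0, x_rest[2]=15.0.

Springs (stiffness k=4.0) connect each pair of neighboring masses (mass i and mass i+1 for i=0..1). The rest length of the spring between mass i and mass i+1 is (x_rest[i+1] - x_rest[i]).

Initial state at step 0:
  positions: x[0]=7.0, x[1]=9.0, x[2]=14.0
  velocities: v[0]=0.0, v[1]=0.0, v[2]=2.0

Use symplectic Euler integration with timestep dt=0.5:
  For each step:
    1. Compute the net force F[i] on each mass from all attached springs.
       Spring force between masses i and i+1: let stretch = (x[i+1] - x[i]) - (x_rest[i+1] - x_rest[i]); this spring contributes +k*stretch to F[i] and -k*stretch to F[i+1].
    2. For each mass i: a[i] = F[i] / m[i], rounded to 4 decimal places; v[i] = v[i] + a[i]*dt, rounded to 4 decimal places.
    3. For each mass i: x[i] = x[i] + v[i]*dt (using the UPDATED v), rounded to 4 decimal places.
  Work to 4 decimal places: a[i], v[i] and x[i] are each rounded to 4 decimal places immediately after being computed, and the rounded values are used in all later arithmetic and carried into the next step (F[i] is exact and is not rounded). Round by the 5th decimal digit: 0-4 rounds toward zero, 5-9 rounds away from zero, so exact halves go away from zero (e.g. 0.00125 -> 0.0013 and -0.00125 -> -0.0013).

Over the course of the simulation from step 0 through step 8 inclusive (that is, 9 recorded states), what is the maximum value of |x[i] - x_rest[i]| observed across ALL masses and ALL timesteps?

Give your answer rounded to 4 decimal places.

Step 0: x=[7.0000 9.0000 14.0000] v=[0.0000 0.0000 2.0000]
Step 1: x=[4.0000 10.5000 15.0000] v=[-6.0000 3.0000 2.0000]
Step 2: x=[2.5000 11.0000 16.5000] v=[-3.0000 1.0000 3.0000]
Step 3: x=[4.5000 10.0000 17.5000] v=[4.0000 -2.0000 2.0000]
Step 4: x=[7.0000 10.0000 16.0000] v=[5.0000 0.0000 -3.0000]
Step 5: x=[7.5000 11.5000 13.5000] v=[1.0000 3.0000 -5.0000]
Step 6: x=[7.0000 12.0000 14.0000] v=[-1.0000 1.0000 1.0000]
Step 7: x=[6.5000 11.0000 17.5000] v=[-1.0000 -2.0000 7.0000]
Step 8: x=[5.5000 11.0000 19.5000] v=[-2.0000 0.0000 4.0000]
Max displacement = 4.5000

Answer: 4.5000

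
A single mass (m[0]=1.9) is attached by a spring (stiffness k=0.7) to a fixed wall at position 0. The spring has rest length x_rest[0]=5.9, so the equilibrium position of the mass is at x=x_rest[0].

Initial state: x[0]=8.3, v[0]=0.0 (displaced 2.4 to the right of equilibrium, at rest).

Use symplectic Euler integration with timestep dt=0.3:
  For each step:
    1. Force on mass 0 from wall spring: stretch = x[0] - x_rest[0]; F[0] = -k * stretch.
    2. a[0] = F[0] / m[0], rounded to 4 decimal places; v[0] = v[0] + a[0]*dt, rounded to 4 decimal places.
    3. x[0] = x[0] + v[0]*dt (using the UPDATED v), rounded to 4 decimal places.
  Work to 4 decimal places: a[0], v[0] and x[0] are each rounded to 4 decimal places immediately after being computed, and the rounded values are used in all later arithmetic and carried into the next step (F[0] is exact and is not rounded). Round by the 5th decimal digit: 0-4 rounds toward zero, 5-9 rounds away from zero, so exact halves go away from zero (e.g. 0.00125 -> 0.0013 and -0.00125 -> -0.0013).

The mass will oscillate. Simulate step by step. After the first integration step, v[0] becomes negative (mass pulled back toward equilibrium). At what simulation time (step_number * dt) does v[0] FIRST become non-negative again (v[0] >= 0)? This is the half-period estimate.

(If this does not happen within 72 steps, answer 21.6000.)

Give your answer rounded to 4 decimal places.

Step 0: x=[8.3000] v=[0.0000]
Step 1: x=[8.2204] v=[-0.2653]
Step 2: x=[8.0639] v=[-0.5218]
Step 3: x=[7.8356] v=[-0.7610]
Step 4: x=[7.5431] v=[-0.9749]
Step 5: x=[7.1962] v=[-1.1565]
Step 6: x=[6.8063] v=[-1.2998]
Step 7: x=[6.3863] v=[-1.4000]
Step 8: x=[5.9502] v=[-1.4538]
Step 9: x=[5.5124] v=[-1.4594]
Step 10: x=[5.0874] v=[-1.4166]
Step 11: x=[4.6894] v=[-1.3268]
Step 12: x=[4.3315] v=[-1.1930]
Step 13: x=[4.0256] v=[-1.0196]
Step 14: x=[3.7819] v=[-0.8124]
Step 15: x=[3.6084] v=[-0.5783]
Step 16: x=[3.5109] v=[-0.3250]
Step 17: x=[3.4926] v=[-0.0609]
Step 18: x=[3.5542] v=[0.2052]
First v>=0 after going negative at step 18, time=5.4000

Answer: 5.4000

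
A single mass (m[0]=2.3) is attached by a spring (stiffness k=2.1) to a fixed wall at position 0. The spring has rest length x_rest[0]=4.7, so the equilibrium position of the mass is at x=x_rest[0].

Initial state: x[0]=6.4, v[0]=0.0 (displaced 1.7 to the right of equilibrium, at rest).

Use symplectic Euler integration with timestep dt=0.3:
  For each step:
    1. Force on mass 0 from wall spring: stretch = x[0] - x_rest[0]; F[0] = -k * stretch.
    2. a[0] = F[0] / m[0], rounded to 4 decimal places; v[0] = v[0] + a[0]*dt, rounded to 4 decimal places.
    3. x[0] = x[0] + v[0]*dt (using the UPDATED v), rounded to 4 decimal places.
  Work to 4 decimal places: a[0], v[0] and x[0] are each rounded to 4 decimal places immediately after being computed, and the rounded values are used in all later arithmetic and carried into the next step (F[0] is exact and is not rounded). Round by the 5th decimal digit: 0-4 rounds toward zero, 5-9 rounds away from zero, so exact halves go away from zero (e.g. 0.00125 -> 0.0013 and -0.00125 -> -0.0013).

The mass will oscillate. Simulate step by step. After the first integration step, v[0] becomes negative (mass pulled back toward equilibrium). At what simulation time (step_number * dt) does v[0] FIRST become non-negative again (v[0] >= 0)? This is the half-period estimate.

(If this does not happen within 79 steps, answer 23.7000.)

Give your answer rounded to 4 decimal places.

Step 0: x=[6.4000] v=[0.0000]
Step 1: x=[6.2603] v=[-0.4657]
Step 2: x=[5.9924] v=[-0.8931]
Step 3: x=[5.6183] v=[-1.2471]
Step 4: x=[5.1687] v=[-1.4986]
Step 5: x=[4.6806] v=[-1.6270]
Step 6: x=[4.1941] v=[-1.6217]
Step 7: x=[3.7492] v=[-1.4831]
Step 8: x=[3.3824] v=[-1.2227]
Step 9: x=[3.1239] v=[-0.8618]
Step 10: x=[2.9949] v=[-0.4301]
Step 11: x=[3.0060] v=[0.0369]
First v>=0 after going negative at step 11, time=3.3000

Answer: 3.3000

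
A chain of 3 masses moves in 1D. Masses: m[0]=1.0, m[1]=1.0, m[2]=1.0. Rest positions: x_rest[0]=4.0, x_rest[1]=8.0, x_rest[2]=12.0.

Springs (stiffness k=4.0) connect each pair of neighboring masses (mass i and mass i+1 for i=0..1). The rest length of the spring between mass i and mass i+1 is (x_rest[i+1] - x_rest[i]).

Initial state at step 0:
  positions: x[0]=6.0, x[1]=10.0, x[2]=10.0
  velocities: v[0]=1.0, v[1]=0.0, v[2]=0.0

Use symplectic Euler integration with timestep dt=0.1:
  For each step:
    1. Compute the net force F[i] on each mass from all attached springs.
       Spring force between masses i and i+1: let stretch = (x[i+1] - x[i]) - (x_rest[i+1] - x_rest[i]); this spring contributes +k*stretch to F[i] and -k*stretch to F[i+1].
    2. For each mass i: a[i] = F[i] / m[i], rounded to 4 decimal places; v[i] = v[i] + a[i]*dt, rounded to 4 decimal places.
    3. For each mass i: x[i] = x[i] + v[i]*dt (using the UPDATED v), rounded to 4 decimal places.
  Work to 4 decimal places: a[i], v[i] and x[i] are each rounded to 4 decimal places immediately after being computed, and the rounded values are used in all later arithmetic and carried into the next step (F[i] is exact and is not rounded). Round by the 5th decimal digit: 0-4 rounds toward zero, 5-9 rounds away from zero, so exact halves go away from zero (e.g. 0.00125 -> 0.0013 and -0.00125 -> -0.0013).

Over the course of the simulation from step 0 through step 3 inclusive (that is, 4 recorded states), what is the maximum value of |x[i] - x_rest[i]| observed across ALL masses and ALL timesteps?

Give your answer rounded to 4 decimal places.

Answer: 2.2533

Derivation:
Step 0: x=[6.0000 10.0000 10.0000] v=[1.0000 0.0000 0.0000]
Step 1: x=[6.1000 9.8400 10.1600] v=[1.0000 -1.6000 1.6000]
Step 2: x=[6.1896 9.5432 10.4672] v=[0.8960 -2.9680 3.0720]
Step 3: x=[6.2533 9.1492 10.8974] v=[0.6374 -3.9398 4.3024]
Max displacement = 2.2533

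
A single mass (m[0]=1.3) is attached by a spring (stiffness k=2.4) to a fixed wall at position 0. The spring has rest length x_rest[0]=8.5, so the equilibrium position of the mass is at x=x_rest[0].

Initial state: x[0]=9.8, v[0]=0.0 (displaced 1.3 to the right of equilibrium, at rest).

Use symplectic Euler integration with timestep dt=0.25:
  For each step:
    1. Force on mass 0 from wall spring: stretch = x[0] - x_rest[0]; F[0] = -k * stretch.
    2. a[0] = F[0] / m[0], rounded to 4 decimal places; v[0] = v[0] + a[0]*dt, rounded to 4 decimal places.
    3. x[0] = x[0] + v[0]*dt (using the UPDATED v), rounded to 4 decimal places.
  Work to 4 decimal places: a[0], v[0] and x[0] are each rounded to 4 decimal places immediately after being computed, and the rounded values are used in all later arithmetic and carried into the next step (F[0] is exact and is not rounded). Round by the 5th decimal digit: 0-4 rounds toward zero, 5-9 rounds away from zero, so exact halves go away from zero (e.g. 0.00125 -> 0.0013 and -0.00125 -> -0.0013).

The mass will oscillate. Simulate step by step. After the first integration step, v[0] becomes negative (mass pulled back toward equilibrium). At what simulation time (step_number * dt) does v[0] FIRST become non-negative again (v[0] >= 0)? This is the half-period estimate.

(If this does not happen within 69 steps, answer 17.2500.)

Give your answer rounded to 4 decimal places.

Step 0: x=[9.8000] v=[0.0000]
Step 1: x=[9.6500] v=[-0.6000]
Step 2: x=[9.3673] v=[-1.1308]
Step 3: x=[8.9845] v=[-1.5311]
Step 4: x=[8.5458] v=[-1.7547]
Step 5: x=[8.1018] v=[-1.7759]
Step 6: x=[7.7038] v=[-1.5921]
Step 7: x=[7.3977] v=[-1.2246]
Step 8: x=[7.2187] v=[-0.7159]
Step 9: x=[7.1876] v=[-0.1245]
Step 10: x=[7.3079] v=[0.4812]
First v>=0 after going negative at step 10, time=2.5000

Answer: 2.5000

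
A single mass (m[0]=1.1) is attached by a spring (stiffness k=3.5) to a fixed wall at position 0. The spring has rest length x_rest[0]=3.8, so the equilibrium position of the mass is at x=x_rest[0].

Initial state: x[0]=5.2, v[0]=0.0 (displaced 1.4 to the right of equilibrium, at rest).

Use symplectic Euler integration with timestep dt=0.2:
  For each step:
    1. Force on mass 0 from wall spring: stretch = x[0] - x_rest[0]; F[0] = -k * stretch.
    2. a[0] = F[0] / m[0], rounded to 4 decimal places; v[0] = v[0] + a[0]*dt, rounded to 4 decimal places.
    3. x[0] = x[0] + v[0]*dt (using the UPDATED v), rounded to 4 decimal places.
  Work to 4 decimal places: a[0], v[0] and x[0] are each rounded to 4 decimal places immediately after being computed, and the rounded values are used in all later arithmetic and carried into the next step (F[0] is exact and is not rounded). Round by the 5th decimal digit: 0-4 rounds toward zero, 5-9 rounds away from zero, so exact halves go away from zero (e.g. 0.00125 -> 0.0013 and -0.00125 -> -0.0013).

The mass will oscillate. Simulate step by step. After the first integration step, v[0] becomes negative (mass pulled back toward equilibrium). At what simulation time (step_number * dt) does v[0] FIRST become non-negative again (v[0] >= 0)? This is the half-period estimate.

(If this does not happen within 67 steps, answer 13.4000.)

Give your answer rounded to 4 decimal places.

Step 0: x=[5.2000] v=[0.0000]
Step 1: x=[5.0218] v=[-0.8909]
Step 2: x=[4.6881] v=[-1.6684]
Step 3: x=[4.2414] v=[-2.2336]
Step 4: x=[3.7385] v=[-2.5145]
Step 5: x=[3.2434] v=[-2.4754]
Step 6: x=[2.8192] v=[-2.1212]
Step 7: x=[2.5198] v=[-1.4971]
Step 8: x=[2.3833] v=[-0.6824]
Step 9: x=[2.4271] v=[0.2191]
First v>=0 after going negative at step 9, time=1.8000

Answer: 1.8000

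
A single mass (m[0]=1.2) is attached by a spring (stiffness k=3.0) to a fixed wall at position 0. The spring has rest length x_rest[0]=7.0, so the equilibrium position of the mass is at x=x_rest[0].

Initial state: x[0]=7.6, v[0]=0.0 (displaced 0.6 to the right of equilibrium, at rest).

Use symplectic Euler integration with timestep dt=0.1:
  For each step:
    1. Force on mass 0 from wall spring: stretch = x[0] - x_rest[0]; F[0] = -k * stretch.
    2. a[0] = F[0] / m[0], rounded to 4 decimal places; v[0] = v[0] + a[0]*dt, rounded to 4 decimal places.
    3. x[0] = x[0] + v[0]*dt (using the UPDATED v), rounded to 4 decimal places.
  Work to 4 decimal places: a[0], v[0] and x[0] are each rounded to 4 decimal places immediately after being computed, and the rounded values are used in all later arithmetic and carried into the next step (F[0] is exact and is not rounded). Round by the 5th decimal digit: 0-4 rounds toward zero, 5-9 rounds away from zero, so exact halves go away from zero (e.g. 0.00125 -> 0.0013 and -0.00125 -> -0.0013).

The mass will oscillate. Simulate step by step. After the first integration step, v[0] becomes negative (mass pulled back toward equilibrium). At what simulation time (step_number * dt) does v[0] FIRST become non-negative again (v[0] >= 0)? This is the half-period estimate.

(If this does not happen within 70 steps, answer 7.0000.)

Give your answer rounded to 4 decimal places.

Step 0: x=[7.6000] v=[0.0000]
Step 1: x=[7.5850] v=[-0.1500]
Step 2: x=[7.5554] v=[-0.2963]
Step 3: x=[7.5119] v=[-0.4352]
Step 4: x=[7.4556] v=[-0.5632]
Step 5: x=[7.3879] v=[-0.6771]
Step 6: x=[7.3105] v=[-0.7741]
Step 7: x=[7.2253] v=[-0.8517]
Step 8: x=[7.1345] v=[-0.9080]
Step 9: x=[7.0403] v=[-0.9416]
Step 10: x=[6.9451] v=[-0.9517]
Step 11: x=[6.8513] v=[-0.9380]
Step 12: x=[6.7612] v=[-0.9008]
Step 13: x=[6.6771] v=[-0.8411]
Step 14: x=[6.6011] v=[-0.7604]
Step 15: x=[6.5350] v=[-0.6607]
Step 16: x=[6.4806] v=[-0.5445]
Step 17: x=[6.4391] v=[-0.4147]
Step 18: x=[6.4117] v=[-0.2745]
Step 19: x=[6.3990] v=[-0.1274]
Step 20: x=[6.4013] v=[0.0229]
First v>=0 after going negative at step 20, time=2.0000

Answer: 2.0000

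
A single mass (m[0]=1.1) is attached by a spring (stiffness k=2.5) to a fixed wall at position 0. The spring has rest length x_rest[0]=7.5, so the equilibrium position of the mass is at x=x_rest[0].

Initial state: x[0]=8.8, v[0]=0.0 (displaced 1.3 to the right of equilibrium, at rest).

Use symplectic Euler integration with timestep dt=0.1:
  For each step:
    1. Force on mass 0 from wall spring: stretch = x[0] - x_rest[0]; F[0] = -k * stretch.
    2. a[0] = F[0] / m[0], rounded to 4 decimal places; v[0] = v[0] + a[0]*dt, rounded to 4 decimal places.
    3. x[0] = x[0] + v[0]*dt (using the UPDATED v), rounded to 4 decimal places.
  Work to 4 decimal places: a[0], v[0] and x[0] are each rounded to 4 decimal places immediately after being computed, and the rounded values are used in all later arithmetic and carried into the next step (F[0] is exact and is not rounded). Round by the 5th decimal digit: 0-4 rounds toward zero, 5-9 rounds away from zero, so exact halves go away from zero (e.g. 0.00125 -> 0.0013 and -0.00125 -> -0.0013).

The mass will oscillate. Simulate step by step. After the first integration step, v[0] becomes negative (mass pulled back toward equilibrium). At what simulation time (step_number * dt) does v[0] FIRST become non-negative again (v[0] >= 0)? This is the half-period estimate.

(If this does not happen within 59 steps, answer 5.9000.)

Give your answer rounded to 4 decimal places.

Step 0: x=[8.8000] v=[0.0000]
Step 1: x=[8.7705] v=[-0.2955]
Step 2: x=[8.7121] v=[-0.5843]
Step 3: x=[8.6261] v=[-0.8598]
Step 4: x=[8.5145] v=[-1.1157]
Step 5: x=[8.3799] v=[-1.3463]
Step 6: x=[8.2253] v=[-1.5463]
Step 7: x=[8.0542] v=[-1.7111]
Step 8: x=[7.8705] v=[-1.8371]
Step 9: x=[7.6784] v=[-1.9213]
Step 10: x=[7.4822] v=[-1.9619]
Step 11: x=[7.2864] v=[-1.9579]
Step 12: x=[7.0955] v=[-1.9094]
Step 13: x=[6.9138] v=[-1.8175]
Step 14: x=[6.7454] v=[-1.6843]
Step 15: x=[6.5941] v=[-1.5128]
Step 16: x=[6.4634] v=[-1.3069]
Step 17: x=[6.3563] v=[-1.0713]
Step 18: x=[6.2752] v=[-0.8114]
Step 19: x=[6.2219] v=[-0.5330]
Step 20: x=[6.1977] v=[-0.2425]
Step 21: x=[6.2031] v=[0.0535]
First v>=0 after going negative at step 21, time=2.1000

Answer: 2.1000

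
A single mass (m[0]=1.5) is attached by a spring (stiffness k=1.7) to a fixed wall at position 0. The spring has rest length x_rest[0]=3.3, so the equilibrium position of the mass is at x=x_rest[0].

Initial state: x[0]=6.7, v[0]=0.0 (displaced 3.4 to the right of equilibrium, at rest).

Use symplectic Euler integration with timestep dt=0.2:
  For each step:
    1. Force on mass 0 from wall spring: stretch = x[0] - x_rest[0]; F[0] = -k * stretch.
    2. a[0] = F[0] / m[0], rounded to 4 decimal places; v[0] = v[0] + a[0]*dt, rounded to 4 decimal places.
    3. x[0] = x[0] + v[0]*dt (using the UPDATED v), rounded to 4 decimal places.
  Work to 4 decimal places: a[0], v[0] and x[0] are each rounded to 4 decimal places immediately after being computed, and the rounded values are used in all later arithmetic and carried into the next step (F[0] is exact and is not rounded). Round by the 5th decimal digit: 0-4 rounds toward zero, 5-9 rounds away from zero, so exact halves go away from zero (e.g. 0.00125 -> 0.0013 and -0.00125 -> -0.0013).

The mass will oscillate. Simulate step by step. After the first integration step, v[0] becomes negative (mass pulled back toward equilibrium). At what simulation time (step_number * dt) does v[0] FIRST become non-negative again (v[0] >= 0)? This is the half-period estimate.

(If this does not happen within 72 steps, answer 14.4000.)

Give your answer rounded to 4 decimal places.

Step 0: x=[6.7000] v=[0.0000]
Step 1: x=[6.5459] v=[-0.7707]
Step 2: x=[6.2446] v=[-1.5064]
Step 3: x=[5.8098] v=[-2.1738]
Step 4: x=[5.2613] v=[-2.7427]
Step 5: x=[4.6238] v=[-3.1873]
Step 6: x=[3.9263] v=[-3.4874]
Step 7: x=[3.2004] v=[-3.6294]
Step 8: x=[2.4790] v=[-3.6068]
Step 9: x=[1.7949] v=[-3.4207]
Step 10: x=[1.1790] v=[-3.0795]
Step 11: x=[0.6593] v=[-2.5987]
Step 12: x=[0.2593] v=[-2.0001]
Step 13: x=[-0.0029] v=[-1.3109]
Step 14: x=[-0.1153] v=[-0.5622]
Step 15: x=[-0.0729] v=[0.2119]
First v>=0 after going negative at step 15, time=3.0000

Answer: 3.0000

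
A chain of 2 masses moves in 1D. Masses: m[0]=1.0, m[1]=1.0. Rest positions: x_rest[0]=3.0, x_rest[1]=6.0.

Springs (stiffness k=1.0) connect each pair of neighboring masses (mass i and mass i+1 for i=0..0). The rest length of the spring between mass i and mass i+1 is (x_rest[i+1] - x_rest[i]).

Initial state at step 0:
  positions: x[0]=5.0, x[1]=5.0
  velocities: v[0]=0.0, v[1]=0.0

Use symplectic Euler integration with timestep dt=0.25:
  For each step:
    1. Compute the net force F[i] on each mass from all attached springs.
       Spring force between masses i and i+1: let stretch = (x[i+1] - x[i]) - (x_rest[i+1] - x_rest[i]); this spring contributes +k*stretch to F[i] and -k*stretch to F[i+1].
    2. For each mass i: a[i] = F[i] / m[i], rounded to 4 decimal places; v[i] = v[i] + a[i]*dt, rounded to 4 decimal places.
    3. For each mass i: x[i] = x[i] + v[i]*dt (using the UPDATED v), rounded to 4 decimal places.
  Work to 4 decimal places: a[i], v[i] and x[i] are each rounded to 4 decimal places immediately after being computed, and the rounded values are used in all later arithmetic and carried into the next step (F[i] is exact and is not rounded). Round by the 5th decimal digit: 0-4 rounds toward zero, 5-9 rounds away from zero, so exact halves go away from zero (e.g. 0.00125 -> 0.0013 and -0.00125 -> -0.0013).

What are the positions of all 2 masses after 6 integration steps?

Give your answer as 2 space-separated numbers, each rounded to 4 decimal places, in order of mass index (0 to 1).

Step 0: x=[5.0000 5.0000] v=[0.0000 0.0000]
Step 1: x=[4.8125 5.1875] v=[-0.7500 0.7500]
Step 2: x=[4.4609 5.5391] v=[-1.4063 1.4063]
Step 3: x=[3.9892 6.0108] v=[-1.8868 1.8868]
Step 4: x=[3.4564 6.5437] v=[-2.1314 2.1314]
Step 5: x=[2.9290 7.0711] v=[-2.1096 2.1096]
Step 6: x=[2.4730 7.5271] v=[-1.8241 1.8241]

Answer: 2.4730 7.5271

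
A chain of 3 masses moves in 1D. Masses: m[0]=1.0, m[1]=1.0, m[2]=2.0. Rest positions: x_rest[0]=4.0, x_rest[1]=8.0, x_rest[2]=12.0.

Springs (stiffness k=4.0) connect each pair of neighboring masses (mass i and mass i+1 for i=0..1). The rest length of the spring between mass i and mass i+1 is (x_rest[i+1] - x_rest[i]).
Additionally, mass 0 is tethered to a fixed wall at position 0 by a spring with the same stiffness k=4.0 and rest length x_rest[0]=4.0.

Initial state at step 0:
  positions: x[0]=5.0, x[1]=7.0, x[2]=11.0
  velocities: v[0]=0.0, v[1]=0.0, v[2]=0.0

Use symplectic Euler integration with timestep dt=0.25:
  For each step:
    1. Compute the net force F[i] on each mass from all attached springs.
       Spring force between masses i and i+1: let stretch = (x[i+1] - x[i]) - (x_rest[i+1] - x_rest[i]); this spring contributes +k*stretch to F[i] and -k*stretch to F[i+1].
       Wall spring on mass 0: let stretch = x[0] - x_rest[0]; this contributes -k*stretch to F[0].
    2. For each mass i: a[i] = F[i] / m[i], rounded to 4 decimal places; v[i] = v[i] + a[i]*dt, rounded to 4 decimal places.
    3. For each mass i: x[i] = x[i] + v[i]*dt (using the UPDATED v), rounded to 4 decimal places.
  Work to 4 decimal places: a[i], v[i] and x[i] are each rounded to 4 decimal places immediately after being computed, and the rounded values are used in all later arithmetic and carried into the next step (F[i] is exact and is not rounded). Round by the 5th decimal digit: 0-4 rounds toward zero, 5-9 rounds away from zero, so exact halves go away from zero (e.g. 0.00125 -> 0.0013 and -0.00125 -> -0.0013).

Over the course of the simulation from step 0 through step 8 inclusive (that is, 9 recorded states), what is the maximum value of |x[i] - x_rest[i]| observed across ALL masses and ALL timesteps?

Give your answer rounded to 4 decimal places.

Answer: 1.4885

Derivation:
Step 0: x=[5.0000 7.0000 11.0000] v=[0.0000 0.0000 0.0000]
Step 1: x=[4.2500 7.5000 11.0000] v=[-3.0000 2.0000 0.0000]
Step 2: x=[3.2500 8.0625 11.0625] v=[-4.0000 2.2500 0.2500]
Step 3: x=[2.6406 8.1719 11.2500] v=[-2.4375 0.4375 0.7500]
Step 4: x=[2.7539 7.6680 11.5528] v=[0.4532 -2.0157 1.2110]
Step 5: x=[3.4073 6.9068 11.8700] v=[2.6134 -3.0450 1.2686]
Step 6: x=[4.0837 6.5115 12.0668] v=[2.7056 -1.5813 0.7870]
Step 7: x=[4.3461 6.8981 12.0692] v=[1.0497 1.5462 0.0094]
Step 8: x=[4.1600 7.9394 11.9252] v=[-0.7444 4.1653 -0.5762]
Max displacement = 1.4885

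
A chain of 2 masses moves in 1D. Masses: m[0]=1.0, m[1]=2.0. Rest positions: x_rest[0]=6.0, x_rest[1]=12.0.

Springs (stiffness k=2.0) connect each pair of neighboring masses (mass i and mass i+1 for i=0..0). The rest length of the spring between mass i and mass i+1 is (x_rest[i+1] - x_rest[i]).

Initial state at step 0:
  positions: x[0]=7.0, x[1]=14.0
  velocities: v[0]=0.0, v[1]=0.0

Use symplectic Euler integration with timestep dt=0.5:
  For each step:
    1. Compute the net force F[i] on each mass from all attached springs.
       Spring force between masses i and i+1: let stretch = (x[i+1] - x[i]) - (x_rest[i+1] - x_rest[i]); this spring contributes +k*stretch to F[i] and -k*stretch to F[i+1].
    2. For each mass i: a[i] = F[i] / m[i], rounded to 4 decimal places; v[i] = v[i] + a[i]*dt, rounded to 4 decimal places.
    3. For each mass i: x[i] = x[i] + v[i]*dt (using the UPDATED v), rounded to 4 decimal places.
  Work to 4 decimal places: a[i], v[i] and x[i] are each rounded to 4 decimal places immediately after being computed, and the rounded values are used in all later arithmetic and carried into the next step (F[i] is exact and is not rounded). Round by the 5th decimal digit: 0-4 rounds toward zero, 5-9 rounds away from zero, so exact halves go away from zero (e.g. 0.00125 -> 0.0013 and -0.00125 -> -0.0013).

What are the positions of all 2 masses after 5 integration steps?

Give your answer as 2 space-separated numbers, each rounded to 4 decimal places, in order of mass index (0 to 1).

Answer: 7.5098 13.7452

Derivation:
Step 0: x=[7.0000 14.0000] v=[0.0000 0.0000]
Step 1: x=[7.5000 13.7500] v=[1.0000 -0.5000]
Step 2: x=[8.1250 13.4375] v=[1.2500 -0.6250]
Step 3: x=[8.4063 13.2969] v=[0.5625 -0.2813]
Step 4: x=[8.1329 13.4336] v=[-0.5469 0.2734]
Step 5: x=[7.5098 13.7452] v=[-1.2462 0.6231]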